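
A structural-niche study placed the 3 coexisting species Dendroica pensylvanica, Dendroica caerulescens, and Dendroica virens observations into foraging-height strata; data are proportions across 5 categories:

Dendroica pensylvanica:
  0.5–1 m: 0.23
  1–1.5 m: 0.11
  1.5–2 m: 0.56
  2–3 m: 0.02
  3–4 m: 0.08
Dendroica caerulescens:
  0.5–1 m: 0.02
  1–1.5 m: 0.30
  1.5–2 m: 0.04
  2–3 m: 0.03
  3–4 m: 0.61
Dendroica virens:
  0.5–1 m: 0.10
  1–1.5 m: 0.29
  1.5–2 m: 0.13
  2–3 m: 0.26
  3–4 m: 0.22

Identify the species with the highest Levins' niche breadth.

Dendroica virens

Σp_pensᵢ² = 0.23² + 0.11² + 0.56² + 0.02² + 0.08² = 0.0529 + 0.0121 + 0.3136 + 0.0004 + 0.0064 = 0.3854
B_pens = 1 / 0.3854 = 2.5947
Σp_caerᵢ² = 0.02² + 0.30² + 0.04² + 0.03² + 0.61² = 0.0004 + 0.0900 + 0.0016 + 0.0009 + 0.3721 = 0.4650
B_caer = 1 / 0.4650 = 2.1505
Σp_vireᵢ² = 0.10² + 0.29² + 0.13² + 0.26² + 0.22² = 0.0100 + 0.0841 + 0.0169 + 0.0676 + 0.0484 = 0.2270
B_vire = 1 / 0.2270 = 4.4053
Highest B → broadest niche (most generalist): Dendroica virens (B = 4.41).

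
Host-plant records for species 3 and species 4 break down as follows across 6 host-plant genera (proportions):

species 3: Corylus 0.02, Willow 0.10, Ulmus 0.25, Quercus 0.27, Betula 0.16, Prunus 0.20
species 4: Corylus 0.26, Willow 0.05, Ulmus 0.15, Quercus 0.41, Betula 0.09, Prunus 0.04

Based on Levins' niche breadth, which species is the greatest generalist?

Σp_3ᵢ² = 0.02² + 0.10² + 0.25² + 0.27² + 0.16² + 0.20² = 0.0004 + 0.0100 + 0.0625 + 0.0729 + 0.0256 + 0.0400 = 0.2114
B_3 = 1 / 0.2114 = 4.7304
Σp_4ᵢ² = 0.26² + 0.05² + 0.15² + 0.41² + 0.09² + 0.04² = 0.0676 + 0.0025 + 0.0225 + 0.1681 + 0.0081 + 0.0016 = 0.2704
B_4 = 1 / 0.2704 = 3.6982
Highest B → broadest niche (most generalist): species 3 (B = 4.73).

species 3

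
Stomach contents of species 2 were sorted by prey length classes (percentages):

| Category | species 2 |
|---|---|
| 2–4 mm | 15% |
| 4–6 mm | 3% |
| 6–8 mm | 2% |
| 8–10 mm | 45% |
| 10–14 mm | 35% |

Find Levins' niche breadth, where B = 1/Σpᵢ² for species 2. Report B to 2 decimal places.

Convert percentages to proportions (divide by 100).
Σpᵢ² = 0.15² + 0.03² + 0.02² + 0.45² + 0.35² = 0.0225 + 0.0009 + 0.0004 + 0.2025 + 0.1225 = 0.3488
B = 1 / 0.3488 = 2.8670

2.87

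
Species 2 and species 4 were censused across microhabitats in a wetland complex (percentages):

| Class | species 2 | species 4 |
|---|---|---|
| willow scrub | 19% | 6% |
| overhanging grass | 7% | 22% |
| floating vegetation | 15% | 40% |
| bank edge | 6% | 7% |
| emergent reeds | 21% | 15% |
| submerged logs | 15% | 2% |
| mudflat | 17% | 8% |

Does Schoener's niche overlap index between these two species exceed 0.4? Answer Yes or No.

Convert percentages to proportions (divide by 100).
Σ|p₁ᵢ − p₂ᵢ| = 0.13 + 0.15 + 0.25 + 0.01 + 0.06 + 0.13 + 0.09 = 0.82
D = 1 − ½ × 0.82 = 1 − 0.410 = 0.5900
D = 0.5900 > 0.4 → Yes.

Yes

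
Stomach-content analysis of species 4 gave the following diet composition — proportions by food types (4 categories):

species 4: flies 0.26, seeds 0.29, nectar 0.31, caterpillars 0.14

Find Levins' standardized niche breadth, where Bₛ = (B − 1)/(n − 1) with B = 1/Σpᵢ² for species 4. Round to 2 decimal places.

0.91

Σpᵢ² = 0.26² + 0.29² + 0.31² + 0.14² = 0.0676 + 0.0841 + 0.0961 + 0.0196 = 0.2674
B = 1 / 0.2674 = 3.7397
Bₛ = (B − 1)/(n − 1) = (3.7397 − 1)/(4 − 1) = 2.7397/3 = 0.9132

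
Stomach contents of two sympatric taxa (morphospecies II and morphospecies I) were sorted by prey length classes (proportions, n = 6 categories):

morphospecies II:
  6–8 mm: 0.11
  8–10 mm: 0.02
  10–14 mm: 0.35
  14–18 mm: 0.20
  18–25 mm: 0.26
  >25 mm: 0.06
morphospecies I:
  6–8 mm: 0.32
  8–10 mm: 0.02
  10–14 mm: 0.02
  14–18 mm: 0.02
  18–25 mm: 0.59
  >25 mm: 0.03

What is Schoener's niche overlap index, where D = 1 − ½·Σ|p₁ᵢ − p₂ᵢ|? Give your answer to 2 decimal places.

0.46

Σ|p₁ᵢ − p₂ᵢ| = 0.21 + 0.00 + 0.33 + 0.18 + 0.33 + 0.03 = 1.08
D = 1 − ½ × 1.08 = 1 − 0.540 = 0.4600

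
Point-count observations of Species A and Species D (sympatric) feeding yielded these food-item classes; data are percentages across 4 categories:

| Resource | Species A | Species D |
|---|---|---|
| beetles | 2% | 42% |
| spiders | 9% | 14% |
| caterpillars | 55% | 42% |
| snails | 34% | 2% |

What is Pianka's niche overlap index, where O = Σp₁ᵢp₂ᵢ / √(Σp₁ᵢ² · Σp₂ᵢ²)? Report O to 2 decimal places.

0.65

Convert percentages to proportions (divide by 100).
Σ p₁ᵢp₂ᵢ = 0.0084 + 0.0126 + 0.2310 + 0.0068 = 0.2588
Σp_1ᵢ² = 0.02² + 0.09² + 0.55² + 0.34² = 0.0004 + 0.0081 + 0.3025 + 0.1156 = 0.4266
Σp_2ᵢ² = 0.42² + 0.14² + 0.42² + 0.02² = 0.1764 + 0.0196 + 0.1764 + 0.0004 = 0.3728
O = 0.2588 / √(0.4266 × 0.3728) = 0.2588 / 0.39879 = 0.6490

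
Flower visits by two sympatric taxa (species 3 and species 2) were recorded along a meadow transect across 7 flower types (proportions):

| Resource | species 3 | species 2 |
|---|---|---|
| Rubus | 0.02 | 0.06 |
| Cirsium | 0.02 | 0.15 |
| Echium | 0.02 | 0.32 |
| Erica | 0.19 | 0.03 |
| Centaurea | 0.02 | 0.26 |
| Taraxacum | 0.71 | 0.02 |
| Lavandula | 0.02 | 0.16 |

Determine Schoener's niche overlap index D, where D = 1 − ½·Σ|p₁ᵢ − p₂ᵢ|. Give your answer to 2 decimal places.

0.15

Σ|p₁ᵢ − p₂ᵢ| = 0.04 + 0.13 + 0.30 + 0.16 + 0.24 + 0.69 + 0.14 = 1.70
D = 1 − ½ × 1.70 = 1 − 0.850 = 0.1500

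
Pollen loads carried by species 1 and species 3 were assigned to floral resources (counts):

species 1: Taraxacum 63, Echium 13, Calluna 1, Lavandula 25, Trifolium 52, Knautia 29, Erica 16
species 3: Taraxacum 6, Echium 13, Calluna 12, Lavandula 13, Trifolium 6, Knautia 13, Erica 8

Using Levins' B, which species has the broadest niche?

species 3

Proportions for species 1 (n=199): 63/199=0.3166, 13/199=0.0653, 1/199=0.0050, 25/199=0.1256, 52/199=0.2613, 29/199=0.1457, 16/199=0.0804
Proportions for species 3 (n=71): 6/71=0.0845, 13/71=0.1831, 12/71=0.1690, 13/71=0.1831, 6/71=0.0845, 13/71=0.1831, 8/71=0.1127
Σp_1ᵢ² = 0.3166² + 0.0653² + 0.0050² + 0.1256² + 0.2613² + 0.1457² + 0.0804² = 0.100236 + 0.004264 + 0.000025 + 0.015775 + 0.068278 + 0.021228 + 0.006464 = 0.216270
B_1 = 1 / 0.216270 = 4.6238
Σp_3ᵢ² = 0.0845² + 0.1831² + 0.1690² + 0.1831² + 0.0845² + 0.1831² + 0.1127² = 0.007140 + 0.033526 + 0.028561 + 0.033526 + 0.007140 + 0.033526 + 0.012701 = 0.156120
B_3 = 1 / 0.156120 = 6.4053
Highest B → broadest niche (most generalist): species 3 (B = 6.41).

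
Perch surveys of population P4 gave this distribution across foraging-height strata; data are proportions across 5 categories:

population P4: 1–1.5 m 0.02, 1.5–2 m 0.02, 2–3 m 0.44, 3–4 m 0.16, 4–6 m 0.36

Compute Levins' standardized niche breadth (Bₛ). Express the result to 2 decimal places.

Σpᵢ² = 0.02² + 0.02² + 0.44² + 0.16² + 0.36² = 0.0004 + 0.0004 + 0.1936 + 0.0256 + 0.1296 = 0.3496
B = 1 / 0.3496 = 2.8604
Bₛ = (B − 1)/(n − 1) = (2.8604 − 1)/(5 − 1) = 1.8604/4 = 0.4651

0.47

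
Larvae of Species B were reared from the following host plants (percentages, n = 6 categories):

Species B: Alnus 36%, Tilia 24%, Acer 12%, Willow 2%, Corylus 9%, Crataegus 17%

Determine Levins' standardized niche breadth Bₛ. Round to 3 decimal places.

0.637

Convert percentages to proportions (divide by 100).
Σpᵢ² = 0.36² + 0.24² + 0.12² + 0.02² + 0.09² + 0.17² = 0.1296 + 0.0576 + 0.0144 + 0.0004 + 0.0081 + 0.0289 = 0.2390
B = 1 / 0.2390 = 4.18410
Bₛ = (B − 1)/(n − 1) = (4.18410 − 1)/(6 − 1) = 3.18410/5 = 0.63682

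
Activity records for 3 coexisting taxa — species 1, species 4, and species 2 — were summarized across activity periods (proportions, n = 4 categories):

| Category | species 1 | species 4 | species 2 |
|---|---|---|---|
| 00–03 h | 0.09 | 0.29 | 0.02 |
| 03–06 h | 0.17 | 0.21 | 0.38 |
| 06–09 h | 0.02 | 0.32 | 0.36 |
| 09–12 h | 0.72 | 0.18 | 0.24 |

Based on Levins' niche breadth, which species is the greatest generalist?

Σp_1ᵢ² = 0.09² + 0.17² + 0.02² + 0.72² = 0.0081 + 0.0289 + 0.0004 + 0.5184 = 0.5558
B_1 = 1 / 0.5558 = 1.7992
Σp_4ᵢ² = 0.29² + 0.21² + 0.32² + 0.18² = 0.0841 + 0.0441 + 0.1024 + 0.0324 = 0.2630
B_4 = 1 / 0.2630 = 3.8023
Σp_2ᵢ² = 0.02² + 0.38² + 0.36² + 0.24² = 0.0004 + 0.1444 + 0.1296 + 0.0576 = 0.3320
B_2 = 1 / 0.3320 = 3.0120
Highest B → broadest niche (most generalist): species 4 (B = 3.80).

species 4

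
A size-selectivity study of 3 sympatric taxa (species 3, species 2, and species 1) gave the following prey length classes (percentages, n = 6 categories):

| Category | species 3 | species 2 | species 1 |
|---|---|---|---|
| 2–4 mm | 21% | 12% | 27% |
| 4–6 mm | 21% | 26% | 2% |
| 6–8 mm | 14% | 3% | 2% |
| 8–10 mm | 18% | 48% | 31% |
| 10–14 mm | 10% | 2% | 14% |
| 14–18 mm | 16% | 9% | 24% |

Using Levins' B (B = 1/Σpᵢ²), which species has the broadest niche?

Convert percentages to proportions (divide by 100).
Σp_3ᵢ² = 0.21² + 0.21² + 0.14² + 0.18² + 0.10² + 0.16² = 0.0441 + 0.0441 + 0.0196 + 0.0324 + 0.0100 + 0.0256 = 0.1758
B_3 = 1 / 0.1758 = 5.6883
Σp_2ᵢ² = 0.12² + 0.26² + 0.03² + 0.48² + 0.02² + 0.09² = 0.0144 + 0.0676 + 0.0009 + 0.2304 + 0.0004 + 0.0081 = 0.3218
B_2 = 1 / 0.3218 = 3.1075
Σp_1ᵢ² = 0.27² + 0.02² + 0.02² + 0.31² + 0.14² + 0.24² = 0.0729 + 0.0004 + 0.0004 + 0.0961 + 0.0196 + 0.0576 = 0.2470
B_1 = 1 / 0.2470 = 4.0486
Highest B → broadest niche (most generalist): species 3 (B = 5.69).

species 3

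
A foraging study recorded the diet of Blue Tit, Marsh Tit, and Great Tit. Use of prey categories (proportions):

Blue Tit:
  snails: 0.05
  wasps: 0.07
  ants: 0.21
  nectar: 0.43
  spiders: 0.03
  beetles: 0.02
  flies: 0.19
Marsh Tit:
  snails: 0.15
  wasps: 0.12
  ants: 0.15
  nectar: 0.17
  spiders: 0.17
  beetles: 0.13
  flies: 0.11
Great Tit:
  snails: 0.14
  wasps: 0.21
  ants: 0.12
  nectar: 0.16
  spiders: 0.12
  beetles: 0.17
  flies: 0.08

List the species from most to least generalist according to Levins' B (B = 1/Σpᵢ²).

Marsh Tit > Great Tit > Blue Tit

Σp_Blueᵢ² = 0.05² + 0.07² + 0.21² + 0.43² + 0.03² + 0.02² + 0.19² = 0.0025 + 0.0049 + 0.0441 + 0.1849 + 0.0009 + 0.0004 + 0.0361 = 0.2738
B_Blue = 1 / 0.2738 = 3.6523
Σp_Marsᵢ² = 0.15² + 0.12² + 0.15² + 0.17² + 0.17² + 0.13² + 0.11² = 0.0225 + 0.0144 + 0.0225 + 0.0289 + 0.0289 + 0.0169 + 0.0121 = 0.1462
B_Mars = 1 / 0.1462 = 6.8399
Σp_Greaᵢ² = 0.14² + 0.21² + 0.12² + 0.16² + 0.12² + 0.17² + 0.08² = 0.0196 + 0.0441 + 0.0144 + 0.0256 + 0.0144 + 0.0289 + 0.0064 = 0.1534
B_Grea = 1 / 0.1534 = 6.5189
Ranking by B (broadest → narrowest): Marsh Tit (6.84) > Great Tit (6.52) > Blue Tit (3.65)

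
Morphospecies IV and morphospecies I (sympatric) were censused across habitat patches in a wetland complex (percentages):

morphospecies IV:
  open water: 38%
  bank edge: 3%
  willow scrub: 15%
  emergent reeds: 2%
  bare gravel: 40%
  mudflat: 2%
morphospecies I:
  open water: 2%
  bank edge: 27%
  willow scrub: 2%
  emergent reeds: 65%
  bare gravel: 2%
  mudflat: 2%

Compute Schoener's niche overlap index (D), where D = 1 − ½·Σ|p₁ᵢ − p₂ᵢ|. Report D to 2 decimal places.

0.13

Convert percentages to proportions (divide by 100).
Σ|p₁ᵢ − p₂ᵢ| = 0.36 + 0.24 + 0.13 + 0.63 + 0.38 + 0.00 = 1.74
D = 1 − ½ × 1.74 = 1 − 0.870 = 0.1300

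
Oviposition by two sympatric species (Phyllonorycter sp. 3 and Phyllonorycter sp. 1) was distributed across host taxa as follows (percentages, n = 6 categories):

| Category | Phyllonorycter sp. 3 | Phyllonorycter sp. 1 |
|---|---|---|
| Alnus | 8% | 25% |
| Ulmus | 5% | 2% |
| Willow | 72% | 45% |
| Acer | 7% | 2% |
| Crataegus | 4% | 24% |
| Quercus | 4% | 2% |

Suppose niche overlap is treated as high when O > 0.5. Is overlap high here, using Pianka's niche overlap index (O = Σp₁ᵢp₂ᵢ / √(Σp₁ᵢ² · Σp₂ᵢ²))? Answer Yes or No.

Convert percentages to proportions (divide by 100).
Σ p₁ᵢp₂ᵢ = 0.0200 + 0.0010 + 0.3240 + 0.0014 + 0.0096 + 0.0008 = 0.3568
Σp_1ᵢ² = 0.08² + 0.05² + 0.72² + 0.07² + 0.04² + 0.04² = 0.0064 + 0.0025 + 0.5184 + 0.0049 + 0.0016 + 0.0016 = 0.5354
Σp_2ᵢ² = 0.25² + 0.02² + 0.45² + 0.02² + 0.24² + 0.02² = 0.0625 + 0.0004 + 0.2025 + 0.0004 + 0.0576 + 0.0004 = 0.3238
O = 0.3568 / √(0.5354 × 0.3238) = 0.3568 / 0.41637 = 0.8569
O = 0.8569 > 0.5 → Yes.

Yes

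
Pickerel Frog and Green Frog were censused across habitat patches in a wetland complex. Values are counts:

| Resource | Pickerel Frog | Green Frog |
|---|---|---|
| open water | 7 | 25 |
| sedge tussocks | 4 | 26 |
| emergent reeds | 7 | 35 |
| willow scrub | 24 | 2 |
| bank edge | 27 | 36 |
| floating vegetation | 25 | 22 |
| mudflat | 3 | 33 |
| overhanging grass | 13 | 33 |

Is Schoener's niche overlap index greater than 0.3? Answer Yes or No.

Yes

Proportions for Pickerel Frog (n=110): 7/110=0.0636, 4/110=0.0364, 7/110=0.0636, 24/110=0.2182, 27/110=0.2455, 25/110=0.2273, 3/110=0.0273, 13/110=0.1182
Proportions for Green Frog (n=212): 25/212=0.1179, 26/212=0.1226, 35/212=0.1651, 2/212=0.0094, 36/212=0.1698, 22/212=0.1038, 33/212=0.1557, 33/212=0.1557
Σ|p₁ᵢ − p₂ᵢ| = 0.0543 + 0.0862 + 0.1015 + 0.2088 + 0.0757 + 0.1235 + 0.1284 + 0.0375 = 0.8159
D = 1 − ½ × 0.8159 = 1 − 0.40795 = 0.59205
D = 0.59205 > 0.3 → Yes.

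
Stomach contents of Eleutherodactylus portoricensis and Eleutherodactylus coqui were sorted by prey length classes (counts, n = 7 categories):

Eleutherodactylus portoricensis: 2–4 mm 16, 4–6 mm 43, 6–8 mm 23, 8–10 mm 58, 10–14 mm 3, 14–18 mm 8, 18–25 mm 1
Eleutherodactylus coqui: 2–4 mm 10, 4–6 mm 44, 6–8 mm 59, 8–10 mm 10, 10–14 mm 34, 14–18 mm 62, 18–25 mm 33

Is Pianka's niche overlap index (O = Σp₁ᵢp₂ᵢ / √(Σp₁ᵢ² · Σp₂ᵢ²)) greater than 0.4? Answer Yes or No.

Yes

Proportions for Eleutherodactylus portoricensis (n=152): 16/152=0.1053, 43/152=0.2829, 23/152=0.1513, 58/152=0.3816, 3/152=0.0197, 8/152=0.0526, 1/152=0.0066
Proportions for Eleutherodactylus coqui (n=252): 10/252=0.0397, 44/252=0.1746, 59/252=0.2341, 10/252=0.0397, 34/252=0.1349, 62/252=0.2460, 33/252=0.1310
Σ p₁ᵢp₂ᵢ = 0.004180 + 0.049394 + 0.035419 + 0.015150 + 0.002658 + 0.012940 + 0.000865 = 0.120606
Σp_1ᵢ² = 0.1053² + 0.2829² + 0.1513² + 0.3816² + 0.0197² + 0.0526² + 0.0066² = 0.011088 + 0.080032 + 0.022892 + 0.145619 + 0.000388 + 0.002767 + 0.000044 = 0.262830
Σp_2ᵢ² = 0.0397² + 0.1746² + 0.2341² + 0.0397² + 0.1349² + 0.2460² + 0.1310² = 0.001576 + 0.030485 + 0.054803 + 0.001576 + 0.018198 + 0.060516 + 0.017161 = 0.184315
O = 0.120606 / √(0.262830 × 0.184315) = 0.120606 / 0.2200989 = 0.5480
O = 0.5480 > 0.4 → Yes.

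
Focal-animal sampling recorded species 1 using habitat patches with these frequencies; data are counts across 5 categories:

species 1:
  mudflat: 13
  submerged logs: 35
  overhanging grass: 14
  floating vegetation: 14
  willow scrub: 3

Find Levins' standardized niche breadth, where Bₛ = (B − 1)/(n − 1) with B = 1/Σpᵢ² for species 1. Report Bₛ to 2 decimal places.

0.62

Proportions for species 1 (n=79): 13/79=0.1646, 35/79=0.4430, 14/79=0.1772, 14/79=0.1772, 3/79=0.0380
Σpᵢ² = 0.1646² + 0.4430² + 0.1772² + 0.1772² + 0.0380² = 0.027093 + 0.196249 + 0.031400 + 0.031400 + 0.001444 = 0.287586
B = 1 / 0.287586 = 3.4772
Bₛ = (B − 1)/(n − 1) = (3.4772 − 1)/(5 − 1) = 2.4772/4 = 0.6193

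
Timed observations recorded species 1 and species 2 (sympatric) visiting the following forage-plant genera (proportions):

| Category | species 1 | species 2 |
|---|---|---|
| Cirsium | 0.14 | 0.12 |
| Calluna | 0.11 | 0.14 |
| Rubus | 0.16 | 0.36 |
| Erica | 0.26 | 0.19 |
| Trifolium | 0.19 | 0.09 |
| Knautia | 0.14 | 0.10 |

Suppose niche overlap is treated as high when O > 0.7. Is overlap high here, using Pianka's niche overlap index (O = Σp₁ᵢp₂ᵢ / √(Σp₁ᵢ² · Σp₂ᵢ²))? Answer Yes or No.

Σ p₁ᵢp₂ᵢ = 0.0168 + 0.0154 + 0.0576 + 0.0494 + 0.0171 + 0.0140 = 0.1703
Σp_1ᵢ² = 0.14² + 0.11² + 0.16² + 0.26² + 0.19² + 0.14² = 0.0196 + 0.0121 + 0.0256 + 0.0676 + 0.0361 + 0.0196 = 0.1806
Σp_2ᵢ² = 0.12² + 0.14² + 0.36² + 0.19² + 0.09² + 0.10² = 0.0144 + 0.0196 + 0.1296 + 0.0361 + 0.0081 + 0.0100 = 0.2178
O = 0.1703 / √(0.1806 × 0.2178) = 0.1703 / 0.19833 = 0.8587
O = 0.8587 > 0.7 → Yes.

Yes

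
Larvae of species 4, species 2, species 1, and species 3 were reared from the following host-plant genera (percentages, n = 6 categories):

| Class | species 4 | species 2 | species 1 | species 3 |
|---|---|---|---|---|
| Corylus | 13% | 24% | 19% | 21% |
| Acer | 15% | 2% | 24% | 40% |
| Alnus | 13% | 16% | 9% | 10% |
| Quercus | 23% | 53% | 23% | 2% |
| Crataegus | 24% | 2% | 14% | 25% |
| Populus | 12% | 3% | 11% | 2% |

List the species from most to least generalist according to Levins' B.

species 4 > species 1 > species 3 > species 2

Convert percentages to proportions (divide by 100).
Σp_4ᵢ² = 0.13² + 0.15² + 0.13² + 0.23² + 0.24² + 0.12² = 0.0169 + 0.0225 + 0.0169 + 0.0529 + 0.0576 + 0.0144 = 0.1812
B_4 = 1 / 0.1812 = 5.5188
Σp_2ᵢ² = 0.24² + 0.02² + 0.16² + 0.53² + 0.02² + 0.03² = 0.0576 + 0.0004 + 0.0256 + 0.2809 + 0.0004 + 0.0009 = 0.3658
B_2 = 1 / 0.3658 = 2.7337
Σp_1ᵢ² = 0.19² + 0.24² + 0.09² + 0.23² + 0.14² + 0.11² = 0.0361 + 0.0576 + 0.0081 + 0.0529 + 0.0196 + 0.0121 = 0.1864
B_1 = 1 / 0.1864 = 5.3648
Σp_3ᵢ² = 0.21² + 0.40² + 0.10² + 0.02² + 0.25² + 0.02² = 0.0441 + 0.1600 + 0.0100 + 0.0004 + 0.0625 + 0.0004 = 0.2774
B_3 = 1 / 0.2774 = 3.6049
Ranking by B (broadest → narrowest): species 4 (5.52) > species 1 (5.36) > species 3 (3.60) > species 2 (2.73)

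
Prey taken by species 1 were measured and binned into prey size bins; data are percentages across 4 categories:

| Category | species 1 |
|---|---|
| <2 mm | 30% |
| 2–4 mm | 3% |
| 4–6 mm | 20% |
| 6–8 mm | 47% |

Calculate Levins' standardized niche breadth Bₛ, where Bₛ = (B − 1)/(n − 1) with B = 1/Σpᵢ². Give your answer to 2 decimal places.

Convert percentages to proportions (divide by 100).
Σpᵢ² = 0.30² + 0.03² + 0.20² + 0.47² = 0.0900 + 0.0009 + 0.0400 + 0.2209 = 0.3518
B = 1 / 0.3518 = 2.8425
Bₛ = (B − 1)/(n − 1) = (2.8425 − 1)/(4 − 1) = 1.8425/3 = 0.6142

0.61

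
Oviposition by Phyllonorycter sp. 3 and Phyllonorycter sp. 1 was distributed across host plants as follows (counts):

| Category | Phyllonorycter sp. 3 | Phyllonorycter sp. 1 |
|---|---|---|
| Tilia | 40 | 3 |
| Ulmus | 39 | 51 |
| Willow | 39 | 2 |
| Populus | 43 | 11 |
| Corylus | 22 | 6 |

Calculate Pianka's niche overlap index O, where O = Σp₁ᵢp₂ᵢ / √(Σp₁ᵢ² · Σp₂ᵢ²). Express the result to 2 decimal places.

Proportions for Phyllonorycter sp. 3 (n=183): 40/183=0.2186, 39/183=0.2131, 39/183=0.2131, 43/183=0.2350, 22/183=0.1202
Proportions for Phyllonorycter sp. 1 (n=73): 3/73=0.0411, 51/73=0.6986, 2/73=0.0274, 11/73=0.1507, 6/73=0.0822
Σ p₁ᵢp₂ᵢ = 0.008984 + 0.148872 + 0.005839 + 0.035415 + 0.009880 = 0.208990
Σp_1ᵢ² = 0.2186² + 0.2131² + 0.2131² + 0.2350² + 0.1202² = 0.047786 + 0.045412 + 0.045412 + 0.055225 + 0.014448 = 0.208283
Σp_2ᵢ² = 0.0411² + 0.6986² + 0.0274² + 0.1507² + 0.0822² = 0.001689 + 0.488042 + 0.000751 + 0.022710 + 0.006757 = 0.519949
O = 0.208990 / √(0.208283 × 0.519949) = 0.208990 / 0.3290844 = 0.6351

0.64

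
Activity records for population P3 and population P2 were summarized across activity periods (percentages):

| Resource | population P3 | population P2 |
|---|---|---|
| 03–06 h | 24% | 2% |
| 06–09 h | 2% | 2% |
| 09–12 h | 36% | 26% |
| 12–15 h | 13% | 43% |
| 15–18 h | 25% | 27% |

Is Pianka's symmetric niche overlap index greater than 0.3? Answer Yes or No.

Convert percentages to proportions (divide by 100).
Σ p₁ᵢp₂ᵢ = 0.0048 + 0.0004 + 0.0936 + 0.0559 + 0.0675 = 0.2222
Σp_1ᵢ² = 0.24² + 0.02² + 0.36² + 0.13² + 0.25² = 0.0576 + 0.0004 + 0.1296 + 0.0169 + 0.0625 = 0.2670
Σp_2ᵢ² = 0.02² + 0.02² + 0.26² + 0.43² + 0.27² = 0.0004 + 0.0004 + 0.0676 + 0.1849 + 0.0729 = 0.3262
O = 0.2222 / √(0.2670 × 0.3262) = 0.2222 / 0.29512 = 0.7529
O = 0.7529 > 0.3 → Yes.

Yes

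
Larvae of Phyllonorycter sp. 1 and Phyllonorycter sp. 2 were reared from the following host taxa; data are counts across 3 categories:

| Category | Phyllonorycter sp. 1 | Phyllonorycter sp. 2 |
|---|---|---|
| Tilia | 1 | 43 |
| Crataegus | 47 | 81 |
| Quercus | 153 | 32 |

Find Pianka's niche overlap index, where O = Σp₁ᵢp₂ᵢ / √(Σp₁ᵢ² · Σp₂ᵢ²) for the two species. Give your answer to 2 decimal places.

0.56

Proportions for Phyllonorycter sp. 1 (n=201): 1/201=0.0050, 47/201=0.2338, 153/201=0.7612
Proportions for Phyllonorycter sp. 2 (n=156): 43/156=0.2756, 81/156=0.5192, 32/156=0.2051
Σ p₁ᵢp₂ᵢ = 0.001378 + 0.121389 + 0.156122 = 0.278889
Σp_1ᵢ² = 0.0050² + 0.2338² + 0.7612² = 0.000025 + 0.054662 + 0.579425 = 0.634112
Σp_2ᵢ² = 0.2756² + 0.5192² + 0.2051² = 0.075955 + 0.269569 + 0.042066 = 0.387590
O = 0.278889 / √(0.634112 × 0.387590) = 0.278889 / 0.4957575 = 0.5626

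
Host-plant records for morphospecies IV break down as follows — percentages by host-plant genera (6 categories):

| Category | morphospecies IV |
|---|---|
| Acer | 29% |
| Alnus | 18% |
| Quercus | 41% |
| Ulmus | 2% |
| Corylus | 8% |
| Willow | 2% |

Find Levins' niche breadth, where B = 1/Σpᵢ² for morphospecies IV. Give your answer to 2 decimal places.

Convert percentages to proportions (divide by 100).
Σpᵢ² = 0.29² + 0.18² + 0.41² + 0.02² + 0.08² + 0.02² = 0.0841 + 0.0324 + 0.1681 + 0.0004 + 0.0064 + 0.0004 = 0.2918
B = 1 / 0.2918 = 3.4270

3.43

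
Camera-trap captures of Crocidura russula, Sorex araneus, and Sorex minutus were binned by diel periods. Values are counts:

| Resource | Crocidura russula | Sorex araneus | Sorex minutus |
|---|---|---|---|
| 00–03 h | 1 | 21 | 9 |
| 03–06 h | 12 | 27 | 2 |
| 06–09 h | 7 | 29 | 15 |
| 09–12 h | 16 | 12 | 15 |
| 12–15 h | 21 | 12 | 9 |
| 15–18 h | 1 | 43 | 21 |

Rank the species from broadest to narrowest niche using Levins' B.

Proportions for Crocidura russula (n=58): 1/58=0.0172, 12/58=0.2069, 7/58=0.1207, 16/58=0.2759, 21/58=0.3621, 1/58=0.0172
Proportions for Sorex araneus (n=144): 21/144=0.1458, 27/144=0.1875, 29/144=0.2014, 12/144=0.0833, 12/144=0.0833, 43/144=0.2986
Proportions for Sorex minutus (n=71): 9/71=0.1268, 2/71=0.0282, 15/71=0.2113, 15/71=0.2113, 9/71=0.1268, 21/71=0.2958
Σp_russᵢ² = 0.0172² + 0.2069² + 0.1207² + 0.2759² + 0.3621² + 0.0172² = 0.000296 + 0.042808 + 0.014568 + 0.076121 + 0.131116 + 0.000296 = 0.265205
B_russ = 1 / 0.265205 = 3.7707
Σp_aranᵢ² = 0.1458² + 0.1875² + 0.2014² + 0.0833² + 0.0833² + 0.2986² = 0.021258 + 0.035156 + 0.040562 + 0.006939 + 0.006939 + 0.089162 = 0.200016
B_aran = 1 / 0.200016 = 4.9996
Σp_minuᵢ² = 0.1268² + 0.0282² + 0.2113² + 0.2113² + 0.1268² + 0.2958² = 0.016078 + 0.000795 + 0.044648 + 0.044648 + 0.016078 + 0.087498 = 0.209745
B_minu = 1 / 0.209745 = 4.7677
Ranking by B (broadest → narrowest): Sorex araneus (5.00) > Sorex minutus (4.77) > Crocidura russula (3.77)

Sorex araneus > Sorex minutus > Crocidura russula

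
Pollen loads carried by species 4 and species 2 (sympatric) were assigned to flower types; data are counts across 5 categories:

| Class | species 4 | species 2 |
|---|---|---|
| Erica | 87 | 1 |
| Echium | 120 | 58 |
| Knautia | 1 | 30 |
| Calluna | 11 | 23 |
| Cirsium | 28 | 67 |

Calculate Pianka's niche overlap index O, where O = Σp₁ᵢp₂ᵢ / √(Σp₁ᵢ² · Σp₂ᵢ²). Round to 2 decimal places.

Proportions for species 4 (n=247): 87/247=0.3522, 120/247=0.4858, 1/247=0.0040, 11/247=0.0445, 28/247=0.1134
Proportions for species 2 (n=179): 1/179=0.0056, 58/179=0.3240, 30/179=0.1676, 23/179=0.1285, 67/179=0.3743
Σ p₁ᵢp₂ᵢ = 0.001972 + 0.157399 + 0.000670 + 0.005718 + 0.042446 = 0.208205
Σp_1ᵢ² = 0.3522² + 0.4858² + 0.0040² + 0.0445² + 0.1134² = 0.124045 + 0.236002 + 0.000016 + 0.001980 + 0.012860 = 0.374903
Σp_2ᵢ² = 0.0056² + 0.3240² + 0.1676² + 0.1285² + 0.3743² = 0.000031 + 0.104976 + 0.028090 + 0.016512 + 0.140100 = 0.289709
O = 0.208205 / √(0.374903 × 0.289709) = 0.208205 / 0.3295645 = 0.6318

0.63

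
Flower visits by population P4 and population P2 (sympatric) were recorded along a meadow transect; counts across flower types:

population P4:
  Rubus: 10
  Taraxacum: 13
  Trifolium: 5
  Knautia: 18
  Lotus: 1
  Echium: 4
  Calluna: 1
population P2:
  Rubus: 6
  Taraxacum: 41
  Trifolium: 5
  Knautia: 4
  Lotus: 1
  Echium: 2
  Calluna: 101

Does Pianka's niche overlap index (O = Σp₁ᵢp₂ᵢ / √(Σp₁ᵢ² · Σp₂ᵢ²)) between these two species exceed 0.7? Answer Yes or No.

No

Proportions for population P4 (n=52): 10/52=0.1923, 13/52=0.2500, 5/52=0.0962, 18/52=0.3462, 1/52=0.0192, 4/52=0.0769, 1/52=0.0192
Proportions for population P2 (n=160): 6/160=0.0375, 41/160=0.2563, 5/160=0.0313, 4/160=0.0250, 1/160=0.0063, 2/160=0.0125, 101/160=0.6313
Σ p₁ᵢp₂ᵢ = 0.007211 + 0.064075 + 0.003011 + 0.008655 + 0.000121 + 0.000961 + 0.012121 = 0.096155
Σp_1ᵢ² = 0.1923² + 0.2500² + 0.0962² + 0.3462² + 0.0192² + 0.0769² + 0.0192² = 0.036979 + 0.062500 + 0.009254 + 0.119854 + 0.000369 + 0.005914 + 0.000369 = 0.235239
Σp_2ᵢ² = 0.0375² + 0.2563² + 0.0313² + 0.0250² + 0.0063² + 0.0125² + 0.6313² = 0.001406 + 0.065690 + 0.000980 + 0.000625 + 0.000040 + 0.000156 + 0.398540 = 0.467437
O = 0.096155 / √(0.235239 × 0.467437) = 0.096155 / 0.3316013 = 0.2900
O = 0.2900 < 0.7 → No.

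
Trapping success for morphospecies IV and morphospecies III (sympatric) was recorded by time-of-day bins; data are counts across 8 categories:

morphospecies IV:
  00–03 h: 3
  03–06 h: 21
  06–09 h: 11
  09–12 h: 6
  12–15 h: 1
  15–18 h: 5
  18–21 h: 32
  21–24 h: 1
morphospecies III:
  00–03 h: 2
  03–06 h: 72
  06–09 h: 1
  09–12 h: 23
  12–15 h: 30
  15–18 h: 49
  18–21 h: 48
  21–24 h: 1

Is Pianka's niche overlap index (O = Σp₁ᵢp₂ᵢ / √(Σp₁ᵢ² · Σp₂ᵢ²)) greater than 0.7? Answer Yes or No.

Yes

Proportions for morphospecies IV (n=80): 3/80=0.0375, 21/80=0.2625, 11/80=0.1375, 6/80=0.0750, 1/80=0.0125, 5/80=0.0625, 32/80=0.4000, 1/80=0.0125
Proportions for morphospecies III (n=226): 2/226=0.0088, 72/226=0.3186, 1/226=0.0044, 23/226=0.1018, 30/226=0.1327, 49/226=0.2168, 48/226=0.2124, 1/226=0.0044
Σ p₁ᵢp₂ᵢ = 0.000330 + 0.083633 + 0.000605 + 0.007635 + 0.001659 + 0.013550 + 0.084960 + 0.000055 = 0.192427
Σp_1ᵢ² = 0.0375² + 0.2625² + 0.1375² + 0.0750² + 0.0125² + 0.0625² + 0.4000² + 0.0125² = 0.001406 + 0.068906 + 0.018906 + 0.005625 + 0.000156 + 0.003906 + 0.160000 + 0.000156 = 0.259061
Σp_2ᵢ² = 0.0088² + 0.3186² + 0.0044² + 0.1018² + 0.1327² + 0.2168² + 0.2124² + 0.0044² = 0.000077 + 0.101506 + 0.000019 + 0.010363 + 0.017609 + 0.047002 + 0.045114 + 0.000019 = 0.221709
O = 0.192427 / √(0.259061 × 0.221709) = 0.192427 / 0.2396584 = 0.8029
O = 0.8029 > 0.7 → Yes.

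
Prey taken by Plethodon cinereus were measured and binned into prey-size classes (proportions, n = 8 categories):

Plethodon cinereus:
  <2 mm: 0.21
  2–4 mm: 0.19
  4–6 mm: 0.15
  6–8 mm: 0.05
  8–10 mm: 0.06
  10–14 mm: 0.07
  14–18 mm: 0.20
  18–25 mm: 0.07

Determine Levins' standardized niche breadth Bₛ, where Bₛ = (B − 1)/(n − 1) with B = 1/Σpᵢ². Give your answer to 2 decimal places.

Σpᵢ² = 0.21² + 0.19² + 0.15² + 0.05² + 0.06² + 0.07² + 0.20² + 0.07² = 0.0441 + 0.0361 + 0.0225 + 0.0025 + 0.0036 + 0.0049 + 0.0400 + 0.0049 = 0.1586
B = 1 / 0.1586 = 6.3052
Bₛ = (B − 1)/(n − 1) = (6.3052 − 1)/(8 − 1) = 5.3052/7 = 0.7579

0.76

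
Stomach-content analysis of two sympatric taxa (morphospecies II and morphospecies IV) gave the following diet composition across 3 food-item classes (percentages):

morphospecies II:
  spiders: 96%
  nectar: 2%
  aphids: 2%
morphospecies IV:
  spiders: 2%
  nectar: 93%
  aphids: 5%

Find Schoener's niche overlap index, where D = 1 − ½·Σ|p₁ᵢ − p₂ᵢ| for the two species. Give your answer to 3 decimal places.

0.060

Convert percentages to proportions (divide by 100).
Σ|p₁ᵢ − p₂ᵢ| = 0.94 + 0.91 + 0.03 = 1.88
D = 1 − ½ × 1.88 = 1 − 0.940 = 0.06000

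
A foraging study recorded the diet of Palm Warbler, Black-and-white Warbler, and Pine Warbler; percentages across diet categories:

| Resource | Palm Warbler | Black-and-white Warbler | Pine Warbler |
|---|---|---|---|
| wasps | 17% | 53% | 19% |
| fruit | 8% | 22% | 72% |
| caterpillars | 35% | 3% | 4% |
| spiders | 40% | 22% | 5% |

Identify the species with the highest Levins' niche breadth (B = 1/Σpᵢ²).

Convert percentages to proportions (divide by 100).
Σp_Palmᵢ² = 0.17² + 0.08² + 0.35² + 0.40² = 0.0289 + 0.0064 + 0.1225 + 0.1600 = 0.3178
B_Palm = 1 / 0.3178 = 3.1466
Σp_Blacᵢ² = 0.53² + 0.22² + 0.03² + 0.22² = 0.2809 + 0.0484 + 0.0009 + 0.0484 = 0.3786
B_Blac = 1 / 0.3786 = 2.6413
Σp_Pineᵢ² = 0.19² + 0.72² + 0.04² + 0.05² = 0.0361 + 0.5184 + 0.0016 + 0.0025 = 0.5586
B_Pine = 1 / 0.5586 = 1.7902
Highest B → broadest niche (most generalist): Palm Warbler (B = 3.15).

Palm Warbler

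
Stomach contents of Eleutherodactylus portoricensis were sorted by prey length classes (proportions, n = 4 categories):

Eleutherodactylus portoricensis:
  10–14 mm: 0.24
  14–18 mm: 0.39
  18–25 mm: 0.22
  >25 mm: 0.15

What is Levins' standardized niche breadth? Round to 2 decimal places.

Σpᵢ² = 0.24² + 0.39² + 0.22² + 0.15² = 0.0576 + 0.1521 + 0.0484 + 0.0225 = 0.2806
B = 1 / 0.2806 = 3.5638
Bₛ = (B − 1)/(n − 1) = (3.5638 − 1)/(4 − 1) = 2.5638/3 = 0.8546

0.85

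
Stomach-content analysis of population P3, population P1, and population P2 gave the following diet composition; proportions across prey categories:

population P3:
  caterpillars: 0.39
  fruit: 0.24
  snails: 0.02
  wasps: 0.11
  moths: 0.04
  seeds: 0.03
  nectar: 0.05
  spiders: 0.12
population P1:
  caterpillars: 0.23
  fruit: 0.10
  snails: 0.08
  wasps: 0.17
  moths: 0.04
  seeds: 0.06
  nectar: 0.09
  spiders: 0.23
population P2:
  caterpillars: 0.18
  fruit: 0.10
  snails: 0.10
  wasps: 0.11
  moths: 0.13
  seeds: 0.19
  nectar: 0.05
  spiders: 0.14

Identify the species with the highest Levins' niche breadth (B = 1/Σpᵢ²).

Σp_P3ᵢ² = 0.39² + 0.24² + 0.02² + 0.11² + 0.04² + 0.03² + 0.05² + 0.12² = 0.1521 + 0.0576 + 0.0004 + 0.0121 + 0.0016 + 0.0009 + 0.0025 + 0.0144 = 0.2416
B_P3 = 1 / 0.2416 = 4.1391
Σp_P1ᵢ² = 0.23² + 0.10² + 0.08² + 0.17² + 0.04² + 0.06² + 0.09² + 0.23² = 0.0529 + 0.0100 + 0.0064 + 0.0289 + 0.0016 + 0.0036 + 0.0081 + 0.0529 = 0.1644
B_P1 = 1 / 0.1644 = 6.0827
Σp_P2ᵢ² = 0.18² + 0.10² + 0.10² + 0.11² + 0.13² + 0.19² + 0.05² + 0.14² = 0.0324 + 0.0100 + 0.0100 + 0.0121 + 0.0169 + 0.0361 + 0.0025 + 0.0196 = 0.1396
B_P2 = 1 / 0.1396 = 7.1633
Highest B → broadest niche (most generalist): population P2 (B = 7.16).

population P2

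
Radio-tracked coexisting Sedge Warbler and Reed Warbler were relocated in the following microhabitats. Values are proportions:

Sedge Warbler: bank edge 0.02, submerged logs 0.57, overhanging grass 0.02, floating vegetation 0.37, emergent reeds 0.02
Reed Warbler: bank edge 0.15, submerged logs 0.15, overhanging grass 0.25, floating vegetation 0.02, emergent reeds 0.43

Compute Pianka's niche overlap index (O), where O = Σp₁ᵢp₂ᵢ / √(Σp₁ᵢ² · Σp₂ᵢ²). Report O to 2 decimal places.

Σ p₁ᵢp₂ᵢ = 0.0030 + 0.0855 + 0.0050 + 0.0074 + 0.0086 = 0.1095
Σp_1ᵢ² = 0.02² + 0.57² + 0.02² + 0.37² + 0.02² = 0.0004 + 0.3249 + 0.0004 + 0.1369 + 0.0004 = 0.4630
Σp_2ᵢ² = 0.15² + 0.15² + 0.25² + 0.02² + 0.43² = 0.0225 + 0.0225 + 0.0625 + 0.0004 + 0.1849 = 0.2928
O = 0.1095 / √(0.4630 × 0.2928) = 0.1095 / 0.36819 = 0.2974

0.30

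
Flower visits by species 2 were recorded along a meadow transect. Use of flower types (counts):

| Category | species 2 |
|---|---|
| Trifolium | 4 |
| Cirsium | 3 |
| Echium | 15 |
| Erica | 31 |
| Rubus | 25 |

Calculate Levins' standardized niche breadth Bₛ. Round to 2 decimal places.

Proportions for species 2 (n=78): 4/78=0.0513, 3/78=0.0385, 15/78=0.1923, 31/78=0.3974, 25/78=0.3205
Σpᵢ² = 0.0513² + 0.0385² + 0.1923² + 0.3974² + 0.3205² = 0.002632 + 0.001482 + 0.036979 + 0.157927 + 0.102720 = 0.301740
B = 1 / 0.301740 = 3.3141
Bₛ = (B − 1)/(n − 1) = (3.3141 − 1)/(5 − 1) = 2.3141/4 = 0.5785

0.58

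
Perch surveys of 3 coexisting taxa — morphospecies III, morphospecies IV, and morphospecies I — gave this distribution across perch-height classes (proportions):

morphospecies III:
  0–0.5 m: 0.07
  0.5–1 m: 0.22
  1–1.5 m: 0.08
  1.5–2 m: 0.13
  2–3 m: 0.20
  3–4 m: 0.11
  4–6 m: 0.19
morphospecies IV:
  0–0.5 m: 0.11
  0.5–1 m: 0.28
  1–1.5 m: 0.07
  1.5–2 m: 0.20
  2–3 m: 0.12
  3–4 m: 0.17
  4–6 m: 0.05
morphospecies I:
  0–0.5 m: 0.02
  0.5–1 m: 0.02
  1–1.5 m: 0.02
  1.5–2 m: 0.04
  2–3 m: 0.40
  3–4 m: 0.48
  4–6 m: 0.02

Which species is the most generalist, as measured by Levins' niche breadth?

morphospecies III

Σp_IIIᵢ² = 0.07² + 0.22² + 0.08² + 0.13² + 0.20² + 0.11² + 0.19² = 0.0049 + 0.0484 + 0.0064 + 0.0169 + 0.0400 + 0.0121 + 0.0361 = 0.1648
B_III = 1 / 0.1648 = 6.0680
Σp_IVᵢ² = 0.11² + 0.28² + 0.07² + 0.20² + 0.12² + 0.17² + 0.05² = 0.0121 + 0.0784 + 0.0049 + 0.0400 + 0.0144 + 0.0289 + 0.0025 = 0.1812
B_IV = 1 / 0.1812 = 5.5188
Σp_Iᵢ² = 0.02² + 0.02² + 0.02² + 0.04² + 0.40² + 0.48² + 0.02² = 0.0004 + 0.0004 + 0.0004 + 0.0016 + 0.1600 + 0.2304 + 0.0004 = 0.3936
B_I = 1 / 0.3936 = 2.5407
Highest B → broadest niche (most generalist): morphospecies III (B = 6.07).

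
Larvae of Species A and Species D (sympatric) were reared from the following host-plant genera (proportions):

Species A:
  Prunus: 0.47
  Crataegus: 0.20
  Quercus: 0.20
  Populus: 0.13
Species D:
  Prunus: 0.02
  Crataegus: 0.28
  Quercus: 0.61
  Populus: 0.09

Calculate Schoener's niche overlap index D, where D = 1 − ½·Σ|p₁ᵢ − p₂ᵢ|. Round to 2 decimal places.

0.51

Σ|p₁ᵢ − p₂ᵢ| = 0.45 + 0.08 + 0.41 + 0.04 = 0.98
D = 1 − ½ × 0.98 = 1 − 0.490 = 0.5100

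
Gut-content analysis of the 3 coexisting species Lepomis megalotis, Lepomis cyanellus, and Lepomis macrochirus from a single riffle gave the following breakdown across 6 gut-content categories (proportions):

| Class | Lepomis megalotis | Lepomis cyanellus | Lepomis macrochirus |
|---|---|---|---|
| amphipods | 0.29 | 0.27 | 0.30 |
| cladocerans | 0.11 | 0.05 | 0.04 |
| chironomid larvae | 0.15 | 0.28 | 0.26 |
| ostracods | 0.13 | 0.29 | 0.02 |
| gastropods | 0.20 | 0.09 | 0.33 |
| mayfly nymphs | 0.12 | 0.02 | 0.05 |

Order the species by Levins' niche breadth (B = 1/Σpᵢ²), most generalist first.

Lepomis megalotis > Lepomis cyanellus > Lepomis macrochirus

Σp_megaᵢ² = 0.29² + 0.11² + 0.15² + 0.13² + 0.20² + 0.12² = 0.0841 + 0.0121 + 0.0225 + 0.0169 + 0.0400 + 0.0144 = 0.1900
B_mega = 1 / 0.1900 = 5.2632
Σp_cyanᵢ² = 0.27² + 0.05² + 0.28² + 0.29² + 0.09² + 0.02² = 0.0729 + 0.0025 + 0.0784 + 0.0841 + 0.0081 + 0.0004 = 0.2464
B_cyan = 1 / 0.2464 = 4.0584
Σp_macrᵢ² = 0.30² + 0.04² + 0.26² + 0.02² + 0.33² + 0.05² = 0.0900 + 0.0016 + 0.0676 + 0.0004 + 0.1089 + 0.0025 = 0.2710
B_macr = 1 / 0.2710 = 3.6900
Ranking by B (broadest → narrowest): Lepomis megalotis (5.26) > Lepomis cyanellus (4.06) > Lepomis macrochirus (3.69)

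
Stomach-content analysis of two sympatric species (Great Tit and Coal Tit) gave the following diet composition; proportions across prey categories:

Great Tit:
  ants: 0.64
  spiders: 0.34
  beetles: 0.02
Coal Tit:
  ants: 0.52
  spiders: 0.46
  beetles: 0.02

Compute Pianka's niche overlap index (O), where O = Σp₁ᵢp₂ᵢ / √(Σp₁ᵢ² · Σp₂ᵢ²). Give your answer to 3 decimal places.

0.972

Σ p₁ᵢp₂ᵢ = 0.3328 + 0.1564 + 0.0004 = 0.4896
Σp_1ᵢ² = 0.64² + 0.34² + 0.02² = 0.4096 + 0.1156 + 0.0004 = 0.5256
Σp_2ᵢ² = 0.52² + 0.46² + 0.02² = 0.2704 + 0.2116 + 0.0004 = 0.4824
O = 0.4896 / √(0.5256 × 0.4824) = 0.4896 / 0.503537 = 0.97232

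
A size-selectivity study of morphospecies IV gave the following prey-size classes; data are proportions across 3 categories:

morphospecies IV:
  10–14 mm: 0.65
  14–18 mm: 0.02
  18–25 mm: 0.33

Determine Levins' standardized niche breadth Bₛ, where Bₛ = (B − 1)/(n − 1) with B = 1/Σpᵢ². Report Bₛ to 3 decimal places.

0.440

Σpᵢ² = 0.65² + 0.02² + 0.33² = 0.4225 + 0.0004 + 0.1089 = 0.5318
B = 1 / 0.5318 = 1.88041
Bₛ = (B − 1)/(n − 1) = (1.88041 − 1)/(3 − 1) = 0.88041/2 = 0.44021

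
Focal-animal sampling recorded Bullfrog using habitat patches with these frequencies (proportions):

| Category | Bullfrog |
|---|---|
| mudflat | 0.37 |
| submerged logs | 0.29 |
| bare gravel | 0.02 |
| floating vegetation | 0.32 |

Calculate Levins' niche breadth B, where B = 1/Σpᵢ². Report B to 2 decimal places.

3.09

Σpᵢ² = 0.37² + 0.29² + 0.02² + 0.32² = 0.1369 + 0.0841 + 0.0004 + 0.1024 = 0.3238
B = 1 / 0.3238 = 3.0883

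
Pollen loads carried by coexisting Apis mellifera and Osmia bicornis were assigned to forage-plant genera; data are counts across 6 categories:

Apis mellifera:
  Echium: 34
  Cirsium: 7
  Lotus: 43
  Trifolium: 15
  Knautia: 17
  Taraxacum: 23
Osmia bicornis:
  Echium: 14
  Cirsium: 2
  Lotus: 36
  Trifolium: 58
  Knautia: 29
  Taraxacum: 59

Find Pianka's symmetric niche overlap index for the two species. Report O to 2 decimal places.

0.78

Proportions for Apis mellifera (n=139): 34/139=0.2446, 7/139=0.0504, 43/139=0.3094, 15/139=0.1079, 17/139=0.1223, 23/139=0.1655
Proportions for Osmia bicornis (n=198): 14/198=0.0707, 2/198=0.0101, 36/198=0.1818, 58/198=0.2929, 29/198=0.1465, 59/198=0.2980
Σ p₁ᵢp₂ᵢ = 0.017293 + 0.000509 + 0.056249 + 0.031604 + 0.017917 + 0.049319 = 0.172891
Σp_1ᵢ² = 0.2446² + 0.0504² + 0.3094² + 0.1079² + 0.1223² + 0.1655² = 0.059829 + 0.002540 + 0.095728 + 0.011642 + 0.014957 + 0.027390 = 0.212086
Σp_2ᵢ² = 0.0707² + 0.0101² + 0.1818² + 0.2929² + 0.1465² + 0.2980² = 0.004998 + 0.000102 + 0.033051 + 0.085790 + 0.021462 + 0.088804 = 0.234207
O = 0.172891 / √(0.212086 × 0.234207) = 0.172891 / 0.2228722 = 0.7757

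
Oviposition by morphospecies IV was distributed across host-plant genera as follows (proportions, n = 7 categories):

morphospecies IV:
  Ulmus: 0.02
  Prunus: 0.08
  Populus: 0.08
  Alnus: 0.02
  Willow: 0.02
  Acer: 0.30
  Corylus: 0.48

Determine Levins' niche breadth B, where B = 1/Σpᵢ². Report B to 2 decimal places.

Σpᵢ² = 0.02² + 0.08² + 0.08² + 0.02² + 0.02² + 0.30² + 0.48² = 0.0004 + 0.0064 + 0.0064 + 0.0004 + 0.0004 + 0.0900 + 0.2304 = 0.3344
B = 1 / 0.3344 = 2.9904

2.99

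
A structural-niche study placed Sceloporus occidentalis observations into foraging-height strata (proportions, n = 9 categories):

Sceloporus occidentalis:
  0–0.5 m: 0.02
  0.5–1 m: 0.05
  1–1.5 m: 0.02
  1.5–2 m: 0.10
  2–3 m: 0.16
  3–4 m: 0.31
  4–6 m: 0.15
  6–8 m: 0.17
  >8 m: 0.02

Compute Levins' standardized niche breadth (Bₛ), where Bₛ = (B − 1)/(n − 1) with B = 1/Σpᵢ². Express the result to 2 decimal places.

Σpᵢ² = 0.02² + 0.05² + 0.02² + 0.10² + 0.16² + 0.31² + 0.15² + 0.17² + 0.02² = 0.0004 + 0.0025 + 0.0004 + 0.0100 + 0.0256 + 0.0961 + 0.0225 + 0.0289 + 0.0004 = 0.1868
B = 1 / 0.1868 = 5.3533
Bₛ = (B − 1)/(n − 1) = (5.3533 − 1)/(9 − 1) = 4.3533/8 = 0.5442

0.54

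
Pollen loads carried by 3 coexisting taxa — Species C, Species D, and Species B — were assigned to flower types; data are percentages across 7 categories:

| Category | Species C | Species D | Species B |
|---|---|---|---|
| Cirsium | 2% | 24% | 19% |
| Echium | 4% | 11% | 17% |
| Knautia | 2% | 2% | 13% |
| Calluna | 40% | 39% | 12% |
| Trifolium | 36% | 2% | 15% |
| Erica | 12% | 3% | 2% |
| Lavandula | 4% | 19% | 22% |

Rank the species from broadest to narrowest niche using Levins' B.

Convert percentages to proportions (divide by 100).
Σp_Cᵢ² = 0.02² + 0.04² + 0.02² + 0.40² + 0.36² + 0.12² + 0.04² = 0.0004 + 0.0016 + 0.0004 + 0.1600 + 0.1296 + 0.0144 + 0.0016 = 0.3080
B_C = 1 / 0.3080 = 3.2468
Σp_Dᵢ² = 0.24² + 0.11² + 0.02² + 0.39² + 0.02² + 0.03² + 0.19² = 0.0576 + 0.0121 + 0.0004 + 0.1521 + 0.0004 + 0.0009 + 0.0361 = 0.2596
B_D = 1 / 0.2596 = 3.8521
Σp_Bᵢ² = 0.19² + 0.17² + 0.13² + 0.12² + 0.15² + 0.02² + 0.22² = 0.0361 + 0.0289 + 0.0169 + 0.0144 + 0.0225 + 0.0004 + 0.0484 = 0.1676
B_B = 1 / 0.1676 = 5.9666
Ranking by B (broadest → narrowest): Species B (5.97) > Species D (3.85) > Species C (3.25)

Species B > Species D > Species C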